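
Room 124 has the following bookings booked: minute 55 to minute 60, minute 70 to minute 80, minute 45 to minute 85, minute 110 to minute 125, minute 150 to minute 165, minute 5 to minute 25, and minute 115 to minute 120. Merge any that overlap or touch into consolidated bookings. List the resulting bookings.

Sort by start: minute 5 to minute 25, minute 45 to minute 85, minute 55 to minute 60, minute 70 to minute 80, minute 110 to minute 125, minute 115 to minute 120, minute 150 to minute 165.
minute 45 to minute 85 is disjoint → start new block.
minute 55 to minute 60 overlaps/touches minute 45 to minute 85 → extend to minute 45 to minute 85.
minute 70 to minute 80 overlaps/touches minute 45 to minute 85 → extend to minute 45 to minute 85.
minute 110 to minute 125 is disjoint → start new block.
minute 115 to minute 120 overlaps/touches minute 110 to minute 125 → extend to minute 110 to minute 125.
minute 150 to minute 165 is disjoint → start new block.

minute 5 to minute 25, minute 45 to minute 85, minute 110 to minute 125, minute 150 to minute 165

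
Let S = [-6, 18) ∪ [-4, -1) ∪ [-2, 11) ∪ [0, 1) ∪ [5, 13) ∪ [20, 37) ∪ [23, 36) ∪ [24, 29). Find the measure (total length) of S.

41

Merged: [-6, 18), [20, 37).
Lengths: 24 + 17 = 41.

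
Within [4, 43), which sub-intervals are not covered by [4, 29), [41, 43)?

[29, 41)

The merged coverage is [4, 29), [41, 43).
Uncovered inside [4, 43): [29, 41).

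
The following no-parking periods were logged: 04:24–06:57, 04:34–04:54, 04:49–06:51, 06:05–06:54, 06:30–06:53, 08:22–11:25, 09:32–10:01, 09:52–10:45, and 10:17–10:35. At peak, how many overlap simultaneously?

At 06:30, 4 of the intervals are simultaneously active.
No point has more.

4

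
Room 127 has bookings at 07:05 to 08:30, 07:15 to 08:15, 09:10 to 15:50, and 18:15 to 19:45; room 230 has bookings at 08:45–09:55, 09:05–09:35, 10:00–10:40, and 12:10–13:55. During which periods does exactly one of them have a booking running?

Merge the first list: 07:05-08:30, 09:10-15:50, 18:15-19:45.
Merge the second list: 08:45-09:55, 10:00-10:40, 12:10-13:55.
A \ B = 07:05-08:30, 09:55-10:00, 10:40-12:10, 13:55-15:50, 18:15-19:45.
B \ A = 08:45-09:10.
Union of the two gives the symmetric difference.

07:05-08:30, 08:45-09:10, 09:55-10:00, 10:40-12:10, 13:55-15:50, 18:15-19:45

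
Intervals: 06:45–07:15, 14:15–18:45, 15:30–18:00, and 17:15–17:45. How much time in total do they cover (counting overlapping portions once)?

5 h

Merged: 06:45-07:15, 14:15-18:45.
Lengths: 30 min + 4 h 30 min = 5 h.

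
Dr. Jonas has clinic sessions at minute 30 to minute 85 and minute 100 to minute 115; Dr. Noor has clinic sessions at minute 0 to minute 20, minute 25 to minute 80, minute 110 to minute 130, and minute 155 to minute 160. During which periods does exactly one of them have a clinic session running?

minute 0 to minute 20, minute 25 to minute 30, minute 80 to minute 85, minute 100 to minute 110, minute 115 to minute 130, minute 155 to minute 160

Only in the first: minute 80 to minute 85, minute 100 to minute 110.
Only in the second: minute 0 to minute 20, minute 25 to minute 30, minute 115 to minute 130, minute 155 to minute 160.
Together these are the periods covered by exactly one.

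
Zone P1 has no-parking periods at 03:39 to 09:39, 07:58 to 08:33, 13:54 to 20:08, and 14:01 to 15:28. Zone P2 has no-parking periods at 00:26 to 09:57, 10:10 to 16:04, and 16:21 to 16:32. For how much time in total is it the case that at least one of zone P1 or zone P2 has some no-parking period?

Merge the first list: 03:39–09:39, 13:54–20:08.
A ∪ B = 00:26–09:57, 10:10–20:08.
Total: 9 h 31 min + 9 h 58 min = 19 h 29 min.

19 h 29 min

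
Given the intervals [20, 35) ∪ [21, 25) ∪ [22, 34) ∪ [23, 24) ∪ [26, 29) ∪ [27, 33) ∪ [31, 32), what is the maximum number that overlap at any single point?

At 23, 4 of the intervals are simultaneously active.
No point has more.

4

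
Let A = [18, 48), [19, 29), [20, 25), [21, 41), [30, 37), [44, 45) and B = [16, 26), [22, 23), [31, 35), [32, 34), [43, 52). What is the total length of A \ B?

First set merges to [18, 48).
Second set merges to [16, 26), [31, 35), [43, 52).
A \ B = [26, 31), [35, 43).
Total: 5 + 8 = 13.

13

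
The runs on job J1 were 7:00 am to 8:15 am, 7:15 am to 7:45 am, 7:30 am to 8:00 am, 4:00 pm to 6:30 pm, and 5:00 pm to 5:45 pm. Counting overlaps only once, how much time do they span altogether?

Merged: 7:00 am–8:15 am, 4:00 pm–6:30 pm.
Lengths: 1 h 15 min + 2 h 30 min = 3 h 45 min.

3 h 45 min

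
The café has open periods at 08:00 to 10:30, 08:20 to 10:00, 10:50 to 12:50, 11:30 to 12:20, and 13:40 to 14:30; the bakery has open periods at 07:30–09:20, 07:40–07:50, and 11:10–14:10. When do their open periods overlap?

Merge the first list: 08:00-10:30, 10:50-12:50, 13:40-14:30.
Merge the second list: 07:30-09:20, 11:10-14:10.
08:00-10:30 ∩ B → 08:00-09:20.
10:50-12:50 ∩ B → 11:10-12:50.
13:40-14:30 ∩ B → 13:40-14:10.

08:00-09:20, 11:10-12:50, 13:40-14:10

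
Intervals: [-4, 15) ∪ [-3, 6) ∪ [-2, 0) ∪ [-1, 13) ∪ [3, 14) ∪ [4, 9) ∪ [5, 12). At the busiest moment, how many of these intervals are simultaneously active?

6

Sweep endpoints in order; track running count of active intervals.
Peak of 6 reached at 5.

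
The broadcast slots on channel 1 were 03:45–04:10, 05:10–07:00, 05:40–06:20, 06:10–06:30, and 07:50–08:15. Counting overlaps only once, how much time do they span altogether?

Merged: 03:45-04:10, 05:10-07:00, 07:50-08:15.
Lengths: 25 min + 1 h 50 min + 25 min = 2 h 40 min.

2 h 40 min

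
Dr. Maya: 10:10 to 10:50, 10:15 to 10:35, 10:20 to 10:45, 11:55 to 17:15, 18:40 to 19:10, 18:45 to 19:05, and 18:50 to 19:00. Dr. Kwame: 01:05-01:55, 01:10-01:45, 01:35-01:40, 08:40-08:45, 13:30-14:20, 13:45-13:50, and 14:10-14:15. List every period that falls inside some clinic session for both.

13:30-14:20

Merge the first list: 10:10-10:50, 11:55-17:15, 18:40-19:10.
Merge the second list: 01:05-01:55, 08:40-08:45, 13:30-14:20.
10:10-10:50: no overlap with the second set.
11:55-17:15 meets the second set on 13:30-14:20.
18:40-19:10: no overlap with the second set.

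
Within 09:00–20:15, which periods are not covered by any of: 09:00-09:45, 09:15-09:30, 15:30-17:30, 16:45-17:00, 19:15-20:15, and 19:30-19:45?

09:45–15:30, 17:30–19:15

After merging, the occupied span is 09:00–09:45, 15:30–17:30, 19:15–20:15.
Complement within 09:00–20:15: 09:45–15:30, 17:30–19:15.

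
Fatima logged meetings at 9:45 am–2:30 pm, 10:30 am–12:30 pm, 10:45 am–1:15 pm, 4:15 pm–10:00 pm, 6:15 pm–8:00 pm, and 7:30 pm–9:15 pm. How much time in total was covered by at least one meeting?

Merged: 9:45 am-2:30 pm, 4:15 pm-10:00 pm.
Lengths: 4 h 45 min + 5 h 45 min = 10 h 30 min.

10 h 30 min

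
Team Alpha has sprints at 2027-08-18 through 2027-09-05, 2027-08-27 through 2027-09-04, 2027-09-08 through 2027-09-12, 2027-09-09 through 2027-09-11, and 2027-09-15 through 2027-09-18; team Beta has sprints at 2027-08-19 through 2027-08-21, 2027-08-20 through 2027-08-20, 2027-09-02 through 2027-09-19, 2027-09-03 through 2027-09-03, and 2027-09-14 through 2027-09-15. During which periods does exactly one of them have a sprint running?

2027-08-18 through 2027-08-18, 2027-08-22 through 2027-09-01, 2027-09-06 through 2027-09-07, 2027-09-13 through 2027-09-14, 2027-09-19 through 2027-09-19

A, merged: 2027-08-18 through 2027-09-05, 2027-09-08 through 2027-09-12, 2027-09-15 through 2027-09-18.
B, merged: 2027-08-19 through 2027-08-21, 2027-09-02 through 2027-09-19.
Only in the first: 2027-08-18 through 2027-08-18, 2027-08-22 through 2027-09-01.
Only in the second: 2027-09-06 through 2027-09-07, 2027-09-13 through 2027-09-14, 2027-09-19 through 2027-09-19.
Together these are the periods covered by exactly one.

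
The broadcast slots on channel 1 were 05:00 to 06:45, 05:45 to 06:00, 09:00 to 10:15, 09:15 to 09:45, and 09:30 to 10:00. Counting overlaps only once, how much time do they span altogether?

Merged: 05:00–06:45, 09:00–10:15.
Lengths: 1 h 45 min + 1 h 15 min = 3 h.

3 h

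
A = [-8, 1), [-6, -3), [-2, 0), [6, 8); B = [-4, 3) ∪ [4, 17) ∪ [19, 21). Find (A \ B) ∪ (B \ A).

A, merged: [-8, 1), [6, 8).
A but not B: [-8, -4).
B but not A: [1, 3), [4, 6), [8, 17), [19, 21).
Combining gives A △ B.

[-8, -4) ∪ [1, 3) ∪ [4, 6) ∪ [8, 17) ∪ [19, 21)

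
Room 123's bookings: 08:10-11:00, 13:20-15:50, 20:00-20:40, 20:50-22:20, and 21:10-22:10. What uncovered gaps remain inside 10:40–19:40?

11:00–13:20, 15:50–19:40

After merging, the occupied span is 08:10–11:00, 13:20–15:50, 20:00–20:40, 20:50–22:20.
Uncovered inside 10:40–19:40: 11:00–13:20, 15:50–19:40.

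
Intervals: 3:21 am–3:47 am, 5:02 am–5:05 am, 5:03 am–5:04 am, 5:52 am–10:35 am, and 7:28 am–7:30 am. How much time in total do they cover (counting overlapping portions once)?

Merged: 3:21 am–3:47 am, 5:02 am–5:05 am, 5:52 am–10:35 am.
Lengths: 26 min + 3 min + 4 h 43 min = 5 h 12 min.

5 h 12 min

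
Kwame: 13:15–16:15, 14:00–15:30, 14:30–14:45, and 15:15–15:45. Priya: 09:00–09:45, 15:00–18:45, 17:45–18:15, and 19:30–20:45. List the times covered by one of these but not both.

First set merges to 13:15–16:15.
Second set merges to 09:00–09:45, 15:00–18:45, 19:30–20:45.
A \ B = 13:15–15:00.
B \ A = 09:00–09:45, 16:15–18:45, 19:30–20:45.
Union of the two gives the symmetric difference.

09:00–09:45, 13:15–15:00, 16:15–18:45, 19:30–20:45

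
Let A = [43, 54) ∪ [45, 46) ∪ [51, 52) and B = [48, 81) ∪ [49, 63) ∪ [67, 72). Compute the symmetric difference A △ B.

[43, 48) ∪ [54, 81)

First set merges to [43, 54).
Second set merges to [48, 81).
A \ B = [43, 48).
B \ A = [54, 81).
Union of the two gives the symmetric difference.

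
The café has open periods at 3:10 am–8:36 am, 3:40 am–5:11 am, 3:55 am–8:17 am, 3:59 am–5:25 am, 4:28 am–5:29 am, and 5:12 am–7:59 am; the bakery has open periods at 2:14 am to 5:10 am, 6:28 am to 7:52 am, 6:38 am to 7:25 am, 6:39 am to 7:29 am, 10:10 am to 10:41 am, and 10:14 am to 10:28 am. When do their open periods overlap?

3:10 am–5:10 am, 6:28 am–7:52 am

A, merged: 3:10 am–8:36 am.
B, merged: 2:14 am–5:10 am, 6:28 am–7:52 am, 10:10 am–10:41 am.
3:10 am–8:36 am meets the second set on 3:10 am–5:10 am, 6:28 am–7:52 am.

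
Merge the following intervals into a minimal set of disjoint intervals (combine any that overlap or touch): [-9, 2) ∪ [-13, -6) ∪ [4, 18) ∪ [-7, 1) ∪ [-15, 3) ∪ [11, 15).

Sort by start: [-15, 3), [-13, -6), [-9, 2), [-7, 1), [4, 18), [11, 15).
[-13, -6) overlaps/touches [-15, 3) → extend to [-15, 3).
[-9, 2) overlaps/touches [-15, 3) → extend to [-15, 3).
[-7, 1) overlaps/touches [-15, 3) → extend to [-15, 3).
[4, 18) is disjoint → start new block.
[11, 15) overlaps/touches [4, 18) → extend to [4, 18).

[-15, 3) ∪ [4, 18)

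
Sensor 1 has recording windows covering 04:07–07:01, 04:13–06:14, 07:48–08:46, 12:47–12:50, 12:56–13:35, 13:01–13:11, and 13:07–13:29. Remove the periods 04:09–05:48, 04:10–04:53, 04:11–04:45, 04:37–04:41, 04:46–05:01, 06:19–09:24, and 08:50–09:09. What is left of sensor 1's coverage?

Merge the first list: 04:07-07:01, 07:48-08:46, 12:47-12:50, 12:56-13:35.
Merge the second list: 04:09-05:48, 06:19-09:24.
04:07-07:01 minus B → 04:07-04:09, 05:48-06:19.
07:48-08:46: fully covered by B → removed.
12:47-12:50: no B overlap → unchanged.
12:56-13:35: no B overlap → unchanged.

04:07-04:09, 05:48-06:19, 12:47-12:50, 12:56-13:35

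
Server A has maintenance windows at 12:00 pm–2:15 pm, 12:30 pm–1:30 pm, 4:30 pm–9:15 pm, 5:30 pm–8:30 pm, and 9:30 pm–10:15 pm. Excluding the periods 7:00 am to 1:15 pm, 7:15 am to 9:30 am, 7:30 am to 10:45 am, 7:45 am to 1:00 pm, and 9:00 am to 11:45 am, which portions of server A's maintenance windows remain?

1:15 pm-2:15 pm, 4:30 pm-9:15 pm, 9:30 pm-10:15 pm

A, merged: 12:00 pm-2:15 pm, 4:30 pm-9:15 pm, 9:30 pm-10:15 pm.
B, merged: 7:00 am-1:15 pm.
12:00 pm-2:15 pm minus B → 1:15 pm-2:15 pm.
4:30 pm-9:15 pm: no B overlap → unchanged.
9:30 pm-10:15 pm: no B overlap → unchanged.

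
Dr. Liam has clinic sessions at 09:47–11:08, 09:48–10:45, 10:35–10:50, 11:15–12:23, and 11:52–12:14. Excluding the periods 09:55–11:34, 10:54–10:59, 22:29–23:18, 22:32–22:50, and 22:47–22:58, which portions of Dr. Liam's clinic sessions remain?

Merge the first list: 09:47–11:08, 11:15–12:23.
Merge the second list: 09:55–11:34, 22:29–23:18.
09:47–11:08 with B removed leaves 09:47–09:55.
11:15–12:23 with B removed leaves 11:34–12:23.

09:47–09:55, 11:34–12:23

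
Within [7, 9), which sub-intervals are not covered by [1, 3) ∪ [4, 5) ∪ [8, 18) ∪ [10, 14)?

[7, 8)

Covered (merged): [1, 3), [4, 5), [8, 18).
Gaps within [7, 9): [7, 8).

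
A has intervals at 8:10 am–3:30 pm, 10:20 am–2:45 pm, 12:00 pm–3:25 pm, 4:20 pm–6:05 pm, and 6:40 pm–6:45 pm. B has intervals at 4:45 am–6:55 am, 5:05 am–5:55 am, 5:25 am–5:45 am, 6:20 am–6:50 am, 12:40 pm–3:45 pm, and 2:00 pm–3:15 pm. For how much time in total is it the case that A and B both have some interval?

A, merged: 8:10 am-3:30 pm, 4:20 pm-6:05 pm, 6:40 pm-6:45 pm.
B, merged: 4:45 am-6:55 am, 12:40 pm-3:45 pm.
A ∩ B = 12:40 pm-3:30 pm.
Total: 2 h 50 min.

2 h 50 min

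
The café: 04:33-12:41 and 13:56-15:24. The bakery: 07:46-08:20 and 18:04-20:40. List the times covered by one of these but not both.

04:33-07:46, 08:20-12:41, 13:56-15:24, 18:04-20:40

A \ B = 04:33-07:46, 08:20-12:41, 13:56-15:24.
B \ A = 18:04-20:40.
Union of the two gives the symmetric difference.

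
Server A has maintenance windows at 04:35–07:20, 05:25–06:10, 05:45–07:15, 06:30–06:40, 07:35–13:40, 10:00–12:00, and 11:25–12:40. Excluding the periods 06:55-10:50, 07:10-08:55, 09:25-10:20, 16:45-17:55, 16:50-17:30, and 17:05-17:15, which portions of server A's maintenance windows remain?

First set merges to 04:35–07:20, 07:35–13:40.
Second set merges to 06:55–10:50, 16:45–17:55.
04:35–07:20 with B removed leaves 04:35–06:55.
07:35–13:40 with B removed leaves 10:50–13:40.

04:35–06:55, 10:50–13:40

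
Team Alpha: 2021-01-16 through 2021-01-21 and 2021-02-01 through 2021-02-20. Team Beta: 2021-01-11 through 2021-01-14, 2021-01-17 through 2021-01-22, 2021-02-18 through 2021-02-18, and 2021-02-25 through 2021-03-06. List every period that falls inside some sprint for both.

2021-01-17 through 2021-01-21, 2021-02-18 through 2021-02-18

2021-01-16 through 2021-01-21 ∩ B → 2021-01-17 through 2021-01-21.
2021-02-01 through 2021-02-20 ∩ B → 2021-02-18 through 2021-02-18.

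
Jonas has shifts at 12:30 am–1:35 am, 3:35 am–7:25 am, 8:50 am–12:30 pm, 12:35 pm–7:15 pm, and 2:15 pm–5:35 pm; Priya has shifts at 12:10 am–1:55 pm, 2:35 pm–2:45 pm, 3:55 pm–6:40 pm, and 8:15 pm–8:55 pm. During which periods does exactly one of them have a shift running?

Merge the first list: 12:30 am–1:35 am, 3:35 am–7:25 am, 8:50 am–12:30 pm, 12:35 pm–7:15 pm.
Only in the first: 1:55 pm–2:35 pm, 2:45 pm–3:55 pm, 6:40 pm–7:15 pm.
Only in the second: 12:10 am–12:30 am, 1:35 am–3:35 am, 7:25 am–8:50 am, 12:30 pm–12:35 pm, 8:15 pm–8:55 pm.
Together these are the periods covered by exactly one.

12:10 am–12:30 am, 1:35 am–3:35 am, 7:25 am–8:50 am, 12:30 pm–12:35 pm, 1:55 pm–2:35 pm, 2:45 pm–3:55 pm, 6:40 pm–7:15 pm, 8:15 pm–8:55 pm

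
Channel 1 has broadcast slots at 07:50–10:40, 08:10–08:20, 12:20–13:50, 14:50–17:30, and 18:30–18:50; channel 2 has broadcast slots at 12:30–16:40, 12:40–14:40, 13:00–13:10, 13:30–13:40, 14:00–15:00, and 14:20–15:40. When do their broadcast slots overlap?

12:30-13:50, 14:50-16:40

A, merged: 07:50-10:40, 12:20-13:50, 14:50-17:30, 18:30-18:50.
B, merged: 12:30-16:40.
07:50-10:40: no overlap with the second set.
12:20-13:50 meets the second set on 12:30-13:50.
14:50-17:30 meets the second set on 14:50-16:40.
18:30-18:50: no overlap with the second set.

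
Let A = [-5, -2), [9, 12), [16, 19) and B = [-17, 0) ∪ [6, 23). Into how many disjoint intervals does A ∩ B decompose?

A ∩ B = [-5, -2), [9, 12), [16, 19).
That is 3 disjoint pieces.

3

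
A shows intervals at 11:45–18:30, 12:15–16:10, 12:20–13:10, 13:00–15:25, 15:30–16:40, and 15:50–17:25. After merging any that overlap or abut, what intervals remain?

11:45–18:30

12:15–16:10 overlaps/touches 11:45–18:30 → extend to 11:45–18:30.
12:20–13:10 overlaps/touches 11:45–18:30 → extend to 11:45–18:30.
13:00–15:25 overlaps/touches 11:45–18:30 → extend to 11:45–18:30.
15:30–16:40 overlaps/touches 11:45–18:30 → extend to 11:45–18:30.
15:50–17:25 overlaps/touches 11:45–18:30 → extend to 11:45–18:30.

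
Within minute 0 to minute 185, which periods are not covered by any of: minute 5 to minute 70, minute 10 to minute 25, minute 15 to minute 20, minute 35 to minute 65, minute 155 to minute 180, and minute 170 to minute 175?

minute 0 to minute 5, minute 70 to minute 155, minute 180 to minute 185

After merging, the occupied span is minute 5 to minute 70, minute 155 to minute 180.
Uncovered inside minute 0 to minute 185: minute 0 to minute 5, minute 70 to minute 155, minute 180 to minute 185.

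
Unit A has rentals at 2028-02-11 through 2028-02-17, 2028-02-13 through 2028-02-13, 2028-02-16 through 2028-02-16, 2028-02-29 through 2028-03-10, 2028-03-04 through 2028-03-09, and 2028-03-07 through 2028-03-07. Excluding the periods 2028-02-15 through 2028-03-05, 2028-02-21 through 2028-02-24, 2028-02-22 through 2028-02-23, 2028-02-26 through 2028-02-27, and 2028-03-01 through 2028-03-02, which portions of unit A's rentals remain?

2028-02-11 through 2028-02-14, 2028-03-06 through 2028-03-10

Merge the first list: 2028-02-11 through 2028-02-17, 2028-02-29 through 2028-03-10.
Merge the second list: 2028-02-15 through 2028-03-05.
2028-02-11 through 2028-02-17 with B removed leaves 2028-02-11 through 2028-02-14.
2028-02-29 through 2028-03-10 with B removed leaves 2028-03-06 through 2028-03-10.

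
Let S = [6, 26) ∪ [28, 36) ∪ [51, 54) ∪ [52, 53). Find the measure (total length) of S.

31

Merged: [6, 26), [28, 36), [51, 54).
Lengths: 20 + 8 + 3 = 31.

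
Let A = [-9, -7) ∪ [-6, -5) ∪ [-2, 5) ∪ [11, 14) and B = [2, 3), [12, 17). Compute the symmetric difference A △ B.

A but not B: [-9, -7), [-6, -5), [-2, 2), [3, 5), [11, 12).
B but not A: [14, 17).
Combining gives A △ B.

[-9, -7) ∪ [-6, -5) ∪ [-2, 2) ∪ [3, 5) ∪ [11, 12) ∪ [14, 17)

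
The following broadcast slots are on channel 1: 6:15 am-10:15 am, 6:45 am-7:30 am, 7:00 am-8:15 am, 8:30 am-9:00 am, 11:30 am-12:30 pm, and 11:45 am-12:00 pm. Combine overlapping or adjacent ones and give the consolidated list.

6:15 am–10:15 am, 11:30 am–12:30 pm

6:45 am–7:30 am overlaps/touches 6:15 am–10:15 am → extend to 6:15 am–10:15 am.
7:00 am–8:15 am overlaps/touches 6:15 am–10:15 am → extend to 6:15 am–10:15 am.
8:30 am–9:00 am overlaps/touches 6:15 am–10:15 am → extend to 6:15 am–10:15 am.
11:30 am–12:30 pm is disjoint → start new block.
11:45 am–12:00 pm overlaps/touches 11:30 am–12:30 pm → extend to 11:30 am–12:30 pm.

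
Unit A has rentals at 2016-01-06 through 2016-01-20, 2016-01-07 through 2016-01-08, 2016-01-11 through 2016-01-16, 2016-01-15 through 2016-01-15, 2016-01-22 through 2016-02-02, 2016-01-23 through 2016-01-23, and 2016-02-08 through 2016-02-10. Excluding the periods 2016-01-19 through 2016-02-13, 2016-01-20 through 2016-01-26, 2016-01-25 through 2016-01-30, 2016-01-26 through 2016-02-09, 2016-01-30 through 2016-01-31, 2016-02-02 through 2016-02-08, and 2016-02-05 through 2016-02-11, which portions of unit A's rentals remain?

2016-01-06 through 2016-01-18

Merge the first list: 2016-01-06 through 2016-01-20, 2016-01-22 through 2016-02-02, 2016-02-08 through 2016-02-10.
Merge the second list: 2016-01-19 through 2016-02-13.
2016-01-06 through 2016-01-20 minus B → 2016-01-06 through 2016-01-18.
2016-01-22 through 2016-02-02: fully covered by B → removed.
2016-02-08 through 2016-02-10: fully covered by B → removed.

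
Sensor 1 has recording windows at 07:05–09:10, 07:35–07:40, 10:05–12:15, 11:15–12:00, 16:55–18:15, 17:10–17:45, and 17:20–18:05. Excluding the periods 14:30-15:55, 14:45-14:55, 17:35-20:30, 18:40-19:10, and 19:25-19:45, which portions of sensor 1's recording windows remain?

07:05-09:10, 10:05-12:15, 16:55-17:35

First set merges to 07:05-09:10, 10:05-12:15, 16:55-18:15.
Second set merges to 14:30-15:55, 17:35-20:30.
07:05-09:10: nothing removed.
10:05-12:15: nothing removed.
16:55-18:15 \ B = 16:55-17:35.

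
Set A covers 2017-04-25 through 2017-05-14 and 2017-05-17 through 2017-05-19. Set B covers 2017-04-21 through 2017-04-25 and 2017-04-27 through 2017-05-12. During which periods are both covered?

2017-04-25 through 2017-05-14 overlaps B on 2017-04-25 through 2017-04-25, 2017-04-27 through 2017-05-12.
2017-05-17 through 2017-05-19 falls entirely outside B.

2017-04-25 through 2017-04-25, 2017-04-27 through 2017-05-12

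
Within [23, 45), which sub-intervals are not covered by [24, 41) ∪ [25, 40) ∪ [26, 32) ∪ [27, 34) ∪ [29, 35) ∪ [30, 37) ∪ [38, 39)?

[23, 24) ∪ [41, 45)

Covered (merged): [24, 41).
Uncovered inside [23, 45): [23, 24), [41, 45).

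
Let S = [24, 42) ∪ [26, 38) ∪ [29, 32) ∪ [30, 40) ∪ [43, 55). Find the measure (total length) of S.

Merged: [24, 42), [43, 55).
Lengths: 18 + 12 = 30.

30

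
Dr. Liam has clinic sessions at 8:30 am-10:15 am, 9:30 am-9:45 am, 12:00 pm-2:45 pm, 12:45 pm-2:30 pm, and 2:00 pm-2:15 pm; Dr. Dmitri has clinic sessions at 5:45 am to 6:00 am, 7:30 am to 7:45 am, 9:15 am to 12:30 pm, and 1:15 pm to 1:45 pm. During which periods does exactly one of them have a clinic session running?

5:45 am–6:00 am, 7:30 am–7:45 am, 8:30 am–9:15 am, 10:15 am–12:00 pm, 12:30 pm–1:15 pm, 1:45 pm–2:45 pm

Merge the first list: 8:30 am–10:15 am, 12:00 pm–2:45 pm.
Only in the first: 8:30 am–9:15 am, 12:30 pm–1:15 pm, 1:45 pm–2:45 pm.
Only in the second: 5:45 am–6:00 am, 7:30 am–7:45 am, 10:15 am–12:00 pm.
Together these are the periods covered by exactly one.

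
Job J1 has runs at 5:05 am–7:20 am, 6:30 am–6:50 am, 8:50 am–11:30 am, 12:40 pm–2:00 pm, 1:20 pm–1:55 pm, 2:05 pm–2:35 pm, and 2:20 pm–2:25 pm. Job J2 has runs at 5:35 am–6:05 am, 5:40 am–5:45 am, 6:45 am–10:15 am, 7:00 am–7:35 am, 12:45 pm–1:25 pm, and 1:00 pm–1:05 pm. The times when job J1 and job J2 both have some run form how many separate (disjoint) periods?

4

A, merged: 5:05 am-7:20 am, 8:50 am-11:30 am, 12:40 pm-2:00 pm, 2:05 pm-2:35 pm.
B, merged: 5:35 am-6:05 am, 6:45 am-10:15 am, 12:45 pm-1:25 pm.
A ∩ B = 5:35 am-6:05 am, 6:45 am-7:20 am, 8:50 am-10:15 am, 12:45 pm-1:25 pm.
That is 4 disjoint pieces.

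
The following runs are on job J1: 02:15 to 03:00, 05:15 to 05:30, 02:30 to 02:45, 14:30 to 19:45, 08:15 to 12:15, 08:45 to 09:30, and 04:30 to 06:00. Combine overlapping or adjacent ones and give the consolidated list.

02:15–03:00, 04:30–06:00, 08:15–12:15, 14:30–19:45

Sort by start: 02:15–03:00, 02:30–02:45, 04:30–06:00, 05:15–05:30, 08:15–12:15, 08:45–09:30, 14:30–19:45.
02:30–02:45 overlaps/touches 02:15–03:00 → extend to 02:15–03:00.
04:30–06:00 is disjoint → start new block.
05:15–05:30 overlaps/touches 04:30–06:00 → extend to 04:30–06:00.
08:15–12:15 is disjoint → start new block.
08:45–09:30 overlaps/touches 08:15–12:15 → extend to 08:15–12:15.
14:30–19:45 is disjoint → start new block.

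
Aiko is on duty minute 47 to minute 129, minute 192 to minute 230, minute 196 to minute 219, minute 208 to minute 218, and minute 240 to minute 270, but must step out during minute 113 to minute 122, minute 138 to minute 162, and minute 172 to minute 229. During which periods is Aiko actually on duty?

A, merged: minute 47 to minute 129, minute 192 to minute 230, minute 240 to minute 270.
minute 47 to minute 129 with B removed leaves minute 47 to minute 113, minute 122 to minute 129.
minute 192 to minute 230 with B removed leaves minute 229 to minute 230.
minute 240 to minute 270 is untouched.

minute 47 to minute 113, minute 122 to minute 129, minute 229 to minute 230, minute 240 to minute 270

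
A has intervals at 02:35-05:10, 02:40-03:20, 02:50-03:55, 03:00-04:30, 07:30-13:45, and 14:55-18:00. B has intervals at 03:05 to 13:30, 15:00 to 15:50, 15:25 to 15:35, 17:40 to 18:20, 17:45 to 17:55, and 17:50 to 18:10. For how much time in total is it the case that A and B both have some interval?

9 h 15 min

First set merges to 02:35-05:10, 07:30-13:45, 14:55-18:00.
Second set merges to 03:05-13:30, 15:00-15:50, 17:40-18:20.
A ∩ B = 03:05-05:10, 07:30-13:30, 15:00-15:50, 17:40-18:00.
Total: 2 h 5 min + 6 h + 50 min + 20 min = 9 h 15 min.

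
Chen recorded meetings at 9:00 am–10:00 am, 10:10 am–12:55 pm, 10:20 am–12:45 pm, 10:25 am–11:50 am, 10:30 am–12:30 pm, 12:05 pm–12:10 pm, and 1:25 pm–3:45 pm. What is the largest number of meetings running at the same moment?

4

Walk the sorted start/end points keeping a running depth.
The depth first hits 4 at 10:30 am.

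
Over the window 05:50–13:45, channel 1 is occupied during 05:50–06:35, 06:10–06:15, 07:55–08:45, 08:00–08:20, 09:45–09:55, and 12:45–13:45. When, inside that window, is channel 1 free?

06:35-07:55, 08:45-09:45, 09:55-12:45

The merged coverage is 05:50-06:35, 07:55-08:45, 09:45-09:55, 12:45-13:45.
Uncovered inside 05:50-13:45: 06:35-07:55, 08:45-09:45, 09:55-12:45.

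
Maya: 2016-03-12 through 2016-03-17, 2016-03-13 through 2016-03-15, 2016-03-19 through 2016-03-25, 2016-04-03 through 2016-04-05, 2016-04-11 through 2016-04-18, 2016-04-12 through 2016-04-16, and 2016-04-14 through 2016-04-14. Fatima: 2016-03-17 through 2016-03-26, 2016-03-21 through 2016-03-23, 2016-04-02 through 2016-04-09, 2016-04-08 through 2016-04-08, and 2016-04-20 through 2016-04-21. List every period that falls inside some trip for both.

2016-03-17 through 2016-03-17, 2016-03-19 through 2016-03-25, 2016-04-03 through 2016-04-05

Merge the first list: 2016-03-12 through 2016-03-17, 2016-03-19 through 2016-03-25, 2016-04-03 through 2016-04-05, 2016-04-11 through 2016-04-18.
Merge the second list: 2016-03-17 through 2016-03-26, 2016-04-02 through 2016-04-09, 2016-04-20 through 2016-04-21.
2016-03-12 through 2016-03-17 meets the second set on 2016-03-17 through 2016-03-17.
2016-03-19 through 2016-03-25 meets the second set on 2016-03-19 through 2016-03-25.
2016-04-03 through 2016-04-05 meets the second set on 2016-04-03 through 2016-04-05.
2016-04-11 through 2016-04-18: no overlap with the second set.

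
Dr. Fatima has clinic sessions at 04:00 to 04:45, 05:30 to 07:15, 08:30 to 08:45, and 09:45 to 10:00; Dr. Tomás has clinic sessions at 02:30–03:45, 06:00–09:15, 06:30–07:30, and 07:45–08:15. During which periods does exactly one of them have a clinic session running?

Merge the second list: 02:30–03:45, 06:00–09:15.
Only in the first: 04:00–04:45, 05:30–06:00, 09:45–10:00.
Only in the second: 02:30–03:45, 07:15–08:30, 08:45–09:15.
Together these are the periods covered by exactly one.

02:30–03:45, 04:00–04:45, 05:30–06:00, 07:15–08:30, 08:45–09:15, 09:45–10:00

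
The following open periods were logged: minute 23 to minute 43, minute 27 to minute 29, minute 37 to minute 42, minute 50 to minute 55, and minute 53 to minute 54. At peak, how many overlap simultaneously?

2

Sweep endpoints in order; track running count of active intervals.
Peak of 2 reached at minute 27.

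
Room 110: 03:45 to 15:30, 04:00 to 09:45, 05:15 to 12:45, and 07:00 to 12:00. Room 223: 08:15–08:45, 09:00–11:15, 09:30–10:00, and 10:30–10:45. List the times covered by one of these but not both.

Merge the first list: 03:45-15:30.
Merge the second list: 08:15-08:45, 09:00-11:15.
A but not B: 03:45-08:15, 08:45-09:00, 11:15-15:30.
B but not A: none.
Combining gives A △ B.

03:45-08:15, 08:45-09:00, 11:15-15:30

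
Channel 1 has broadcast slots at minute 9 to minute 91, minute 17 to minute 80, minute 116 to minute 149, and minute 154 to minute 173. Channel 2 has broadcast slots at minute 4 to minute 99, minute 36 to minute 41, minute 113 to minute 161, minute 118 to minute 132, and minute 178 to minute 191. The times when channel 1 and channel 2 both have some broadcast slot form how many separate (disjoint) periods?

3

First set merges to minute 9 to minute 91, minute 116 to minute 149, minute 154 to minute 173.
Second set merges to minute 4 to minute 99, minute 113 to minute 161, minute 178 to minute 191.
A ∩ B = minute 9 to minute 91, minute 116 to minute 149, minute 154 to minute 161.
That is 3 disjoint pieces.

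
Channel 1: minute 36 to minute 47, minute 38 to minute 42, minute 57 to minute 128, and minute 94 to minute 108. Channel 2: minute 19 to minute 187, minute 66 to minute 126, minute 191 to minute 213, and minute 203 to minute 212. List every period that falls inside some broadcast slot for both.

minute 36 to minute 47, minute 57 to minute 128

A, merged: minute 36 to minute 47, minute 57 to minute 128.
B, merged: minute 19 to minute 187, minute 191 to minute 213.
minute 36 to minute 47 ∩ B → minute 36 to minute 47.
minute 57 to minute 128 ∩ B → minute 57 to minute 128.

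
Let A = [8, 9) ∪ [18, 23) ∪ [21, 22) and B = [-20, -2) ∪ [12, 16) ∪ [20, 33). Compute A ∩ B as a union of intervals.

[20, 23)

A, merged: [8, 9), [18, 23).
[8, 9) falls entirely outside B.
[18, 23) overlaps B on [20, 23).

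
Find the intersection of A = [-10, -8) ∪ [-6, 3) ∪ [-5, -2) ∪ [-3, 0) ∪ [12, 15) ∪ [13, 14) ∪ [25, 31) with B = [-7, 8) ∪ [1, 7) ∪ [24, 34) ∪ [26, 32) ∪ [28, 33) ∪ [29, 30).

A, merged: [-10, -8), [-6, 3), [12, 15), [25, 31).
B, merged: [-7, 8), [24, 34).
[-10, -8) meets no B interval.
[-6, 3) ∩ B → [-6, 3).
[12, 15) meets no B interval.
[25, 31) ∩ B → [25, 31).

[-6, 3) ∪ [25, 31)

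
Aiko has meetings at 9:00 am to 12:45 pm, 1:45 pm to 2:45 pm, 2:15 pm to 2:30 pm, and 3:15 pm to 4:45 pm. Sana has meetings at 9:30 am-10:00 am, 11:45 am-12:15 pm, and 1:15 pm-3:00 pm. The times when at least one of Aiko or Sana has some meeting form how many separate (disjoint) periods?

3

Merge the first list: 9:00 am–12:45 pm, 1:45 pm–2:45 pm, 3:15 pm–4:45 pm.
A ∪ B = 9:00 am–12:45 pm, 1:15 pm–3:00 pm, 3:15 pm–4:45 pm.
That is 3 disjoint pieces.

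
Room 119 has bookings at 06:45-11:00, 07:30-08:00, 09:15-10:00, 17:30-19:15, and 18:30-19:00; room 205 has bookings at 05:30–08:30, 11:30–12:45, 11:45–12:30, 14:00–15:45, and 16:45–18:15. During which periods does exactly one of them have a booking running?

A, merged: 06:45–11:00, 17:30–19:15.
B, merged: 05:30–08:30, 11:30–12:45, 14:00–15:45, 16:45–18:15.
A but not B: 08:30–11:00, 18:15–19:15.
B but not A: 05:30–06:45, 11:30–12:45, 14:00–15:45, 16:45–17:30.
Combining gives A △ B.

05:30–06:45, 08:30–11:00, 11:30–12:45, 14:00–15:45, 16:45–17:30, 18:15–19:15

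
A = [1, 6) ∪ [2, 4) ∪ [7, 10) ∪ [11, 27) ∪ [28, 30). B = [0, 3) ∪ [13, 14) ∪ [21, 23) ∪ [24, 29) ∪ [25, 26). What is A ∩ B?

[1, 3) ∪ [13, 14) ∪ [21, 23) ∪ [24, 27) ∪ [28, 29)

Merge the first list: [1, 6), [7, 10), [11, 27), [28, 30).
Merge the second list: [0, 3), [13, 14), [21, 23), [24, 29).
[1, 6) overlaps B on [1, 3).
[7, 10) falls entirely outside B.
[11, 27) overlaps B on [13, 14), [21, 23), [24, 27).
[28, 30) overlaps B on [28, 29).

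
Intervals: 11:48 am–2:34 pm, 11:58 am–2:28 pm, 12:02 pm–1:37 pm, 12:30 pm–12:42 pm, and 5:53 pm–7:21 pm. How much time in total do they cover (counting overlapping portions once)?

Merged: 11:48 am–2:34 pm, 5:53 pm–7:21 pm.
Lengths: 2 h 46 min + 1 h 28 min = 4 h 14 min.

4 h 14 min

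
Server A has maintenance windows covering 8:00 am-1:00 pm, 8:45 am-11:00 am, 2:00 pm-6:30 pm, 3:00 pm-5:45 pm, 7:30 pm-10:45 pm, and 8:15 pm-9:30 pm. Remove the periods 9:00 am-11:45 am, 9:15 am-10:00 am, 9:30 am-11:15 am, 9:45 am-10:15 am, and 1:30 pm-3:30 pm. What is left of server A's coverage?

Merge the first list: 8:00 am–1:00 pm, 2:00 pm–6:30 pm, 7:30 pm–10:45 pm.
Merge the second list: 9:00 am–11:45 am, 1:30 pm–3:30 pm.
8:00 am–1:00 pm minus B → 8:00 am–9:00 am, 11:45 am–1:00 pm.
2:00 pm–6:30 pm minus B → 3:30 pm–6:30 pm.
7:30 pm–10:45 pm: no B overlap → unchanged.

8:00 am–9:00 am, 11:45 am–1:00 pm, 3:30 pm–6:30 pm, 7:30 pm–10:45 pm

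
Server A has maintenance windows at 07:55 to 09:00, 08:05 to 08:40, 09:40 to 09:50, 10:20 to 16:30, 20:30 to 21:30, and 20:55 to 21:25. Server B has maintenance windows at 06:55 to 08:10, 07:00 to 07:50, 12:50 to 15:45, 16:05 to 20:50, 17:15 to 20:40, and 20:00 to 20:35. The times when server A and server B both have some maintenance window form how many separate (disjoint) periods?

First set merges to 07:55-09:00, 09:40-09:50, 10:20-16:30, 20:30-21:30.
Second set merges to 06:55-08:10, 12:50-15:45, 16:05-20:50.
A ∩ B = 07:55-08:10, 12:50-15:45, 16:05-16:30, 20:30-20:50.
That is 4 disjoint pieces.

4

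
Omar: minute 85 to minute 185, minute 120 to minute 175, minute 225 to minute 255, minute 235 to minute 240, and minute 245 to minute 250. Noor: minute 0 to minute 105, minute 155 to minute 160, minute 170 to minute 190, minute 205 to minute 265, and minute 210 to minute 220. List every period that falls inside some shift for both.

minute 85 to minute 105, minute 155 to minute 160, minute 170 to minute 185, minute 225 to minute 255

Merge the first list: minute 85 to minute 185, minute 225 to minute 255.
Merge the second list: minute 0 to minute 105, minute 155 to minute 160, minute 170 to minute 190, minute 205 to minute 265.
minute 85 to minute 185 overlaps B on minute 85 to minute 105, minute 155 to minute 160, minute 170 to minute 185.
minute 225 to minute 255 overlaps B on minute 225 to minute 255.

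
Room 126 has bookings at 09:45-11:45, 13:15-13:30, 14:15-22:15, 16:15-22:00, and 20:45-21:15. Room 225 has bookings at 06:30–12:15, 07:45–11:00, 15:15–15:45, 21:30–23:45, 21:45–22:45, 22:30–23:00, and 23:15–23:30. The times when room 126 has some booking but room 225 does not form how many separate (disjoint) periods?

Merge the first list: 09:45–11:45, 13:15–13:30, 14:15–22:15.
Merge the second list: 06:30–12:15, 15:15–15:45, 21:30–23:45.
A \ B = 13:15–13:30, 14:15–15:15, 15:45–21:30.
That is 3 disjoint pieces.

3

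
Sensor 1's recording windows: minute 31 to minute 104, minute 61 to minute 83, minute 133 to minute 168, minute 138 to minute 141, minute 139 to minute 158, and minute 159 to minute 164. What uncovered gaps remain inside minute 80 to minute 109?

Covered (merged): minute 31 to minute 104, minute 133 to minute 168.
Gaps within minute 80 to minute 109: minute 104 to minute 109.

minute 104 to minute 109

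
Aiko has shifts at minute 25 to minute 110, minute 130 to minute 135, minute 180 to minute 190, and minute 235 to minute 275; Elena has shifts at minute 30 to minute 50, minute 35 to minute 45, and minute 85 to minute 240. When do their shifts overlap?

B, merged: minute 30 to minute 50, minute 85 to minute 240.
minute 25 to minute 110 meets the second set on minute 30 to minute 50, minute 85 to minute 110.
minute 130 to minute 135 meets the second set on minute 130 to minute 135.
minute 180 to minute 190 meets the second set on minute 180 to minute 190.
minute 235 to minute 275 meets the second set on minute 235 to minute 240.

minute 30 to minute 50, minute 85 to minute 110, minute 130 to minute 135, minute 180 to minute 190, minute 235 to minute 240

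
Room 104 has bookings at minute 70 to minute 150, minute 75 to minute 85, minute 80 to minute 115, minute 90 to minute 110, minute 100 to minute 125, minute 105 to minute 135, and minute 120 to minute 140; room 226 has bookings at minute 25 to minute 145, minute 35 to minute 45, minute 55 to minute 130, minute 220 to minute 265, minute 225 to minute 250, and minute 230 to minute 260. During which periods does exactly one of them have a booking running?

minute 25 to minute 70, minute 145 to minute 150, minute 220 to minute 265

Merge the first list: minute 70 to minute 150.
Merge the second list: minute 25 to minute 145, minute 220 to minute 265.
A but not B: minute 145 to minute 150.
B but not A: minute 25 to minute 70, minute 220 to minute 265.
Combining gives A △ B.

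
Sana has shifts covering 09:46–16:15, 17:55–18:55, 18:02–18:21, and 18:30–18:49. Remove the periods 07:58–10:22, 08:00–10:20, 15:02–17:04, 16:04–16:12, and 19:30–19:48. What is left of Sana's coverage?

10:22–15:02, 17:55–18:55

Merge the first list: 09:46–16:15, 17:55–18:55.
Merge the second list: 07:58–10:22, 15:02–17:04, 19:30–19:48.
09:46–16:15 \ B = 10:22–15:02.
17:55–18:55: nothing removed.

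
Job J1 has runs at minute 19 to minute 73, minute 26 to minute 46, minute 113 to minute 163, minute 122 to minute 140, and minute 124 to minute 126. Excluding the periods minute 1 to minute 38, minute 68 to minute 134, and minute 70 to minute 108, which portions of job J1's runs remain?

minute 38 to minute 68, minute 134 to minute 163

Merge the first list: minute 19 to minute 73, minute 113 to minute 163.
Merge the second list: minute 1 to minute 38, minute 68 to minute 134.
minute 19 to minute 73 \ B = minute 38 to minute 68.
minute 113 to minute 163 \ B = minute 134 to minute 163.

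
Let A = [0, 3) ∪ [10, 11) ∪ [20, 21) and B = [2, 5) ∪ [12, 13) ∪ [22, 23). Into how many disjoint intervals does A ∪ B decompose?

5

A ∪ B = [0, 5), [10, 11), [12, 13), [20, 21), [22, 23).
That is 5 disjoint pieces.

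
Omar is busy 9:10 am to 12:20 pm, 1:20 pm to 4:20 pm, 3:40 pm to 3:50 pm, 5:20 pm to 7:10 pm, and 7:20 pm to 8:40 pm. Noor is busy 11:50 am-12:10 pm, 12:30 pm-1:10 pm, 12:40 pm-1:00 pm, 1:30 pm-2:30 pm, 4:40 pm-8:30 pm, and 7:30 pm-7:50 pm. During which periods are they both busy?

11:50 am-12:10 pm, 1:30 pm-2:30 pm, 5:20 pm-7:10 pm, 7:20 pm-8:30 pm

Merge the first list: 9:10 am-12:20 pm, 1:20 pm-4:20 pm, 5:20 pm-7:10 pm, 7:20 pm-8:40 pm.
Merge the second list: 11:50 am-12:10 pm, 12:30 pm-1:10 pm, 1:30 pm-2:30 pm, 4:40 pm-8:30 pm.
9:10 am-12:20 pm ∩ B → 11:50 am-12:10 pm.
1:20 pm-4:20 pm ∩ B → 1:30 pm-2:30 pm.
5:20 pm-7:10 pm ∩ B → 5:20 pm-7:10 pm.
7:20 pm-8:40 pm ∩ B → 7:20 pm-8:30 pm.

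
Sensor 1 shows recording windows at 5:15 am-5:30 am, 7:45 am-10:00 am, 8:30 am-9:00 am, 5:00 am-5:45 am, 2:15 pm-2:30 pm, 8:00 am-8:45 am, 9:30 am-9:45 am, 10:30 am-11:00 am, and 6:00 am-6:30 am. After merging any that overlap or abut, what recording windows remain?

5:00 am–5:45 am, 6:00 am–6:30 am, 7:45 am–10:00 am, 10:30 am–11:00 am, 2:15 pm–2:30 pm

Sort by start: 5:00 am–5:45 am, 5:15 am–5:30 am, 6:00 am–6:30 am, 7:45 am–10:00 am, 8:00 am–8:45 am, 8:30 am–9:00 am, 9:30 am–9:45 am, 10:30 am–11:00 am, 2:15 pm–2:30 pm.
5:15 am–5:30 am overlaps/touches 5:00 am–5:45 am → extend to 5:00 am–5:45 am.
6:00 am–6:30 am is disjoint → start new block.
7:45 am–10:00 am is disjoint → start new block.
8:00 am–8:45 am overlaps/touches 7:45 am–10:00 am → extend to 7:45 am–10:00 am.
8:30 am–9:00 am overlaps/touches 7:45 am–10:00 am → extend to 7:45 am–10:00 am.
9:30 am–9:45 am overlaps/touches 7:45 am–10:00 am → extend to 7:45 am–10:00 am.
10:30 am–11:00 am is disjoint → start new block.
2:15 pm–2:30 pm is disjoint → start new block.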